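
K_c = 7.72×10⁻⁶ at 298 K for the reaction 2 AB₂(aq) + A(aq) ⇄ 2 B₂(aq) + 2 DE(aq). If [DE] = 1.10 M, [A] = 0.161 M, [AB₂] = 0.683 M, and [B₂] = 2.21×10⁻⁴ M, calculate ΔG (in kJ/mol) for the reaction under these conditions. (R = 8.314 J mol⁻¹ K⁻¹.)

Q_c = [B₂]²·[DE]² / ([AB₂]²·[A]) = (2.21×10⁻⁴)²·(1.10)² / ((0.683)²·(0.161)) = 7.87×10⁻⁷
ΔG = RT ln(Q_c/K_c) = (8.314 J mol⁻¹ K⁻¹)(298 K) × ln(7.87×10⁻⁷/7.72×10⁻⁶)
   = (2.478 kJ/mol)(-2.283) = -5.66 kJ/mol
ΔG < 0, so the forward reaction is spontaneous (proceeds forward).

ΔG = -5.66 kJ/mol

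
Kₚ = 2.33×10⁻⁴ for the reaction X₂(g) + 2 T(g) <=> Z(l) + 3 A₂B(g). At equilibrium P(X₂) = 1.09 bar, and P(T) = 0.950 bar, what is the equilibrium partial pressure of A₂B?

P(A₂B) = 0.0612 bar

(Z is a pure liquid — omitted from Kₚ.)
At equilibrium, Kₚ = P(A₂B)³ / (P(X₂)·P(T)²) = 2.33×10⁻⁴.
(P(A₂B))³ / ((1.09)·(0.950)²) = 2.33×10⁻⁴
P(A₂B)³ = 2.29×10⁻⁴ ⇒ P(A₂B) = 0.0612 bar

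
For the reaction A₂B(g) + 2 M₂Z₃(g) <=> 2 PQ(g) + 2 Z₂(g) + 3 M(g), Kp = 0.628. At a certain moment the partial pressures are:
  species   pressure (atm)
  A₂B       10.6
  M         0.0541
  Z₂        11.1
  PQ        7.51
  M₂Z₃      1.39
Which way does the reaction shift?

toward products

Qp = P(PQ)²·P(Z₂)²·P(M)³ / (P(A₂B)·P(M₂Z₃)²) = (7.51)²·(11.1)²·(0.0541)³ / ((10.6)·(1.39)²) = 0.0537
Qp = 0.0537 < Kp = 0.628, so the forward reaction proceeds.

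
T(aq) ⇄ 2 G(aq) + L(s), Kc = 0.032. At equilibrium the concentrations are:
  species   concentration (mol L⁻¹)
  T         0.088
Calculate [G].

[G] = 0.053 mol L⁻¹

(L is a pure solid — omitted from Kc.)
At equilibrium, Kc = [G]² / [T] = 0.032.
([G])² / (0.088) = 0.032
[G]² = 0.00282 ⇒ [G] = 0.053 mol L⁻¹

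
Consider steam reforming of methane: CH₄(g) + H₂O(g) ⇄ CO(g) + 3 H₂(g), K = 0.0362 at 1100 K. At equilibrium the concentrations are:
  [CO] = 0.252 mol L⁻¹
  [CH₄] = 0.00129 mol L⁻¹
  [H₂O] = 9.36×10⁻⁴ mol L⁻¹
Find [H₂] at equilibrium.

[H₂] = 0.00558 mol L⁻¹

At equilibrium, K = [CO]·[H₂]³ / ([CH₄]·[H₂O]) = 0.0362.
(0.252)·([H₂])³ / ((0.00129)·(9.36×10⁻⁴)) = 0.0362
[H₂]³ = 1.73×10⁻⁷ ⇒ [H₂] = 0.00558 mol L⁻¹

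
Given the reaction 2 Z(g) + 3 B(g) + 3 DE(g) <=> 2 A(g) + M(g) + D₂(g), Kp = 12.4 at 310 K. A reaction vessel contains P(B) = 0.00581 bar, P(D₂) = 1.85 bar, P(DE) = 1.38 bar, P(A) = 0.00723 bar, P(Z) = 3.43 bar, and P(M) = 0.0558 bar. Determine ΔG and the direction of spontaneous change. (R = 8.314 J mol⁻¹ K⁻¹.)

ΔG = -6.79 kJ/mol; the forward reaction is spontaneous

Qp = P(A)²·P(M)·P(D₂) / (P(Z)²·P(B)³·P(DE)³) = (0.00723)²·(0.0558)·(1.85) / ((3.43)²·(0.00581)³·(1.38)³) = 0.890
ΔG = RT ln(Qp/Kp) = (8.314 J mol⁻¹ K⁻¹)(310 K) × ln(0.890/12.4)
   = (2.577 kJ/mol)(-2.634) = -6.79 kJ/mol
ΔG < 0, so the forward reaction is spontaneous (proceeds forward).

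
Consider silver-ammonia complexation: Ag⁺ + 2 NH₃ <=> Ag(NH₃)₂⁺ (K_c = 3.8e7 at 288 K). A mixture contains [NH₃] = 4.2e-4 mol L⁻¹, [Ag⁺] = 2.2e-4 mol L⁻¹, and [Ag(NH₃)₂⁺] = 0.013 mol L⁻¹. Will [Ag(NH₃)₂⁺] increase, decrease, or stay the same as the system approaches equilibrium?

decrease

Q_c = [Ag(NH₃)₂⁺] / ([Ag⁺]·[NH₃]²) = (0.013) / ((2.2e-4)·(4.2e-4)²) = 3.3e8
Q_c = 3.3e8 > K_c = 3.8e7: net reverse reaction.
Ag(NH₃)₂⁺ is a product, so it decreases.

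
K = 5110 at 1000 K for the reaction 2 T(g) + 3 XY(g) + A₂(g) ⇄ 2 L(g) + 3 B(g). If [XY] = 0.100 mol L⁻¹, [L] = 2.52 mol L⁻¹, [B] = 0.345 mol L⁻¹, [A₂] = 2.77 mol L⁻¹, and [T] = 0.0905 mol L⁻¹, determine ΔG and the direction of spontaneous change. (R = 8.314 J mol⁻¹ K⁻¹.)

Q = [L]²·[B]³ / ([T]²·[XY]³·[A₂]) = (2.52)²·(0.345)³ / ((0.0905)²·(0.100)³·(2.77)) = 11500
ΔG = RT ln(Q/K) = (8.314 J mol⁻¹ K⁻¹)(1000 K) × ln(11500/5110)
   = (8.314 kJ/mol)(0.8111) = 6.74 kJ/mol
ΔG > 0, so the forward reaction is non-spontaneous (proceeds in reverse).

ΔG = 6.74 kJ/mol; the forward reaction is non-spontaneous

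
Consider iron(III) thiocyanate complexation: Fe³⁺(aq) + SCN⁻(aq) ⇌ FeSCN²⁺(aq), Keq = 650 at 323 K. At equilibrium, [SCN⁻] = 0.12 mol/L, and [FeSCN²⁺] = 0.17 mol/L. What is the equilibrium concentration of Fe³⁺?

[Fe³⁺] = 0.0022 mol/L

At equilibrium, Keq = [FeSCN²⁺] / ([Fe³⁺]·[SCN⁻]) = 650.
(0.17) / (([Fe³⁺])·(0.12)) = 650
[Fe³⁺] = 0.00218 = 0.0022 mol/L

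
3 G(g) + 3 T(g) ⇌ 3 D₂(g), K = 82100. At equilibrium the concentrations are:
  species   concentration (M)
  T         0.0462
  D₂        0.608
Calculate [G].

At equilibrium, K = [D₂]³ / ([G]³·[T]³) = 82100.
(0.608)³ / (([G])³·(0.0462)³) = 82100
[G]³ = 0.0278 ⇒ [G] = 0.303 M

[G] = 0.303 M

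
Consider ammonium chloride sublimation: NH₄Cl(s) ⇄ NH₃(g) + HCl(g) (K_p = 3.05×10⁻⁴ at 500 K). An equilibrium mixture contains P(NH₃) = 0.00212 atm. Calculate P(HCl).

(NH₄Cl is a pure solid — omitted from K_p.)
At equilibrium, K_p = P(NH₃)·P(HCl) = 3.05×10⁻⁴.
(0.00212)·(P(HCl)) = 3.05×10⁻⁴
P(HCl) = 0.144 atm

P(HCl) = 0.144 atm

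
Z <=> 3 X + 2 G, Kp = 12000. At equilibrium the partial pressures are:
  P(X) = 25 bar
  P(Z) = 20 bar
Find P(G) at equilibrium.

At equilibrium, Kp = P(X)³·P(G)² / P(Z) = 12000.
(25)³·(P(G))² / (20) = 12000
P(G)² = 15.4 ⇒ P(G) = 3.9 bar

P(G) = 3.9 bar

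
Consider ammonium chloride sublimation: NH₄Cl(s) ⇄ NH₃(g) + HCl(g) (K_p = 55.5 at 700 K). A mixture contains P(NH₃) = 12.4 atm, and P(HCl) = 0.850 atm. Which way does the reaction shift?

(NH₄Cl is a pure solid — omitted from Q_p.)
Q_p = P(NH₃)·P(HCl) = (12.4)·(0.850) = 10.5
Q_p = 10.5 < K_p = 55.5, so the forward reaction proceeds.

forward (toward products)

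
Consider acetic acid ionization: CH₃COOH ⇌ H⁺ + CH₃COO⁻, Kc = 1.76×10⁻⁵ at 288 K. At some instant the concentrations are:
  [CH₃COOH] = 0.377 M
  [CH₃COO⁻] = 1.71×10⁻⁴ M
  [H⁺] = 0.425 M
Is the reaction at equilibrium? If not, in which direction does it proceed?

reverse (toward reactants)

Qc = [H⁺]·[CH₃COO⁻] / [CH₃COOH] = (0.425)·(1.71×10⁻⁴) / (0.377) = 1.93×10⁻⁴
Qc = 1.93×10⁻⁴ > Kc = 1.76×10⁻⁵, so the reverse reaction proceeds.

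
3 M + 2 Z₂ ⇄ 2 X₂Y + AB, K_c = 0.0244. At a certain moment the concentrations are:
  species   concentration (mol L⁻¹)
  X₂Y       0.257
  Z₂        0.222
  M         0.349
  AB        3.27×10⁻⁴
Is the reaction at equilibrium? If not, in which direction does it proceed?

toward products

Q_c = [X₂Y]²·[AB] / ([M]³·[Z₂]²) = (0.257)²·(3.27×10⁻⁴) / ((0.349)³·(0.222)²) = 0.0103
Q_c = 0.0103 < K_c = 0.0244, so the forward reaction proceeds.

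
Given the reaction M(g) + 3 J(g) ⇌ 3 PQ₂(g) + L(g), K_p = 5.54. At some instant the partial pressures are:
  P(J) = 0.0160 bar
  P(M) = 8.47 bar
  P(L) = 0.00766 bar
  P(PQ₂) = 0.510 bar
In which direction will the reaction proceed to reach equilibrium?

to the left

Q_p = P(PQ₂)³·P(L) / (P(M)·P(J)³) = (0.510)³·(0.00766) / ((8.47)·(0.0160)³) = 29.3
Q_p = 29.3 > K_p = 5.54, so the reverse reaction proceeds.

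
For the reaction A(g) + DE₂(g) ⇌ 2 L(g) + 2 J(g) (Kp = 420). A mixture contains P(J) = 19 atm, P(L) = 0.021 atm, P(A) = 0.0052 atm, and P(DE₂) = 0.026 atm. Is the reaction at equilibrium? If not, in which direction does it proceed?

in the reverse direction

Qp = P(L)²·P(J)² / (P(A)·P(DE₂)) = (0.021)²·(19)² / ((0.0052)·(0.026)) = 1200
Qp = 1200 > Kp = 420, so the reverse reaction proceeds.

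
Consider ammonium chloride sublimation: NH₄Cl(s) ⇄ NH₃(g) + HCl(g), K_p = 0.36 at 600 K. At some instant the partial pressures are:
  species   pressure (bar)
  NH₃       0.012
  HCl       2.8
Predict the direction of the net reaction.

(NH₄Cl is a pure solid — omitted from Q_p.)
Q_p = P(NH₃)·P(HCl) = (0.012)·(2.8) = 0.034
Q_p = 0.034 < K_p = 0.36, so the forward reaction proceeds.

in the forward direction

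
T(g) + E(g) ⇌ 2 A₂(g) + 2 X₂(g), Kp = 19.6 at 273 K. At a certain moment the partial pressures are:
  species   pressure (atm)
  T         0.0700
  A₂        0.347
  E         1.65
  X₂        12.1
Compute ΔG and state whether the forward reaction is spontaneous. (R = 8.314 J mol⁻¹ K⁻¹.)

ΔG = 4.66 kJ/mol; the forward reaction is non-spontaneous

Qp = P(A₂)²·P(X₂)² / (P(T)·P(E)) = (0.347)²·(12.1)² / ((0.0700)·(1.65)) = 153
ΔG = RT ln(Qp/Kp) = (8.314 J mol⁻¹ K⁻¹)(273 K) × ln(153/19.6)
   = (2.270 kJ/mol)(2.055) = 4.66 kJ/mol
ΔG > 0, so the forward reaction is non-spontaneous (proceeds in reverse).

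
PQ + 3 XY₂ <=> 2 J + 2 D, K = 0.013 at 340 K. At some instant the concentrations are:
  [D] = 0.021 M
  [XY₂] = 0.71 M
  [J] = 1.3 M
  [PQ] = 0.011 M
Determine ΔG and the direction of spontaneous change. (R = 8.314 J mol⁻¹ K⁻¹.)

Q = [J]²·[D]² / ([PQ]·[XY₂]³) = (1.3)²·(0.021)² / ((0.011)·(0.71)³) = 0.189
ΔG = RT ln(Q/K) = (8.314 J mol⁻¹ K⁻¹)(340 K) × ln(0.189/0.013)
   = (2.827 kJ/mol)(2.677) = 7.57 kJ/mol
ΔG > 0, so the forward reaction is non-spontaneous (proceeds in reverse).

ΔG = 7.57 kJ/mol; the forward reaction is non-spontaneous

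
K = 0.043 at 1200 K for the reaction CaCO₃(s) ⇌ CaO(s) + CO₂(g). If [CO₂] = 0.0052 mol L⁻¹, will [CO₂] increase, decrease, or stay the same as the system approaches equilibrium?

(CaCO₃, CaO are pure solids — omitted from Q.)
Q = [CO₂] = 0.0052
Q = 0.0052 < K = 0.043: net forward reaction.
CO₂ is a product, so it increases.

increase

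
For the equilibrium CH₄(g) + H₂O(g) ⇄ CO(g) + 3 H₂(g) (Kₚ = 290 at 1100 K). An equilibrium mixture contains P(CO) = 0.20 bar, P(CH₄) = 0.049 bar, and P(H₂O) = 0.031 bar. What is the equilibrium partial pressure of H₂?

At equilibrium, Kₚ = P(CO)·P(H₂)³ / (P(CH₄)·P(H₂O)) = 290.
(0.20)·(P(H₂))³ / ((0.049)·(0.031)) = 290
P(H₂)³ = 2.20 ⇒ P(H₂) = 1.3 bar

P(H₂) = 1.3 bar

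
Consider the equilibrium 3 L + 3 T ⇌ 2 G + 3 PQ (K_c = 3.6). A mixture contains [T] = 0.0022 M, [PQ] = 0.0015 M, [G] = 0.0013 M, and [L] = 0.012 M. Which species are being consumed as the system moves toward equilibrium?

L, T (reactants)

Q_c = [G]²·[PQ]³ / ([L]³·[T]³) = (0.0013)²·(0.0015)³ / ((0.012)³·(0.0022)³) = 0.31
Q_c = 0.31 < K_c = 3.6: net forward reaction.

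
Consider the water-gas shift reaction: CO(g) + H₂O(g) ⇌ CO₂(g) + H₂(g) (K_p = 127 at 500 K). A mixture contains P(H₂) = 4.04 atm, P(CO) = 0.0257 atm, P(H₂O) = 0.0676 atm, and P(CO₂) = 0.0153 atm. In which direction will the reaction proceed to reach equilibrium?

in the forward direction

Q_p = P(CO₂)·P(H₂) / (P(CO)·P(H₂O)) = (0.0153)·(4.04) / ((0.0257)·(0.0676)) = 35.6
Q_p = 35.6 < K_p = 127, so the forward reaction proceeds.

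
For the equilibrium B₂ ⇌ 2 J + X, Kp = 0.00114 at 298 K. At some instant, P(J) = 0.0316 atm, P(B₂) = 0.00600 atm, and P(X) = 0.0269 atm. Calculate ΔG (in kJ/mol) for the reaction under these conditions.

Qp = P(J)²·P(X) / P(B₂) = (0.0316)²·(0.0269) / (0.00600) = 0.00448
ΔG = RT ln(Qp/Kp) = (8.314 J mol⁻¹ K⁻¹)(298 K) × ln(0.00448/0.00114)
   = (2.478 kJ/mol)(1.369) = 3.39 kJ/mol
ΔG > 0, so the forward reaction is non-spontaneous (proceeds in reverse).

ΔG = 3.39 kJ/mol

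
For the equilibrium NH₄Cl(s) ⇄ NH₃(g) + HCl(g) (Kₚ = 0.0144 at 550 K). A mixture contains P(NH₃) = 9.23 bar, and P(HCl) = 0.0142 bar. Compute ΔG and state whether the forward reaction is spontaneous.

(NH₄Cl is a pure solid — omitted from Qₚ.)
Qₚ = P(NH₃)·P(HCl) = (9.23)·(0.0142) = 0.131
ΔG = RT ln(Qₚ/Kₚ) = (8.314 J mol⁻¹ K⁻¹)(550 K) × ln(0.131/0.0144)
   = (4.573 kJ/mol)(2.208) = 10.1 kJ/mol
ΔG > 0, so the forward reaction is non-spontaneous (proceeds in reverse).

ΔG = 10.1 kJ/mol; the forward reaction is non-spontaneous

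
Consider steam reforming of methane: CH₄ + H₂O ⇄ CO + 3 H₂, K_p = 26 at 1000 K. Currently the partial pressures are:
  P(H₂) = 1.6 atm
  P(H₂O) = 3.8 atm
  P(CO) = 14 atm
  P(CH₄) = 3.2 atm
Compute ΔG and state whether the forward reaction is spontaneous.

Q_p = P(CO)·P(H₂)³ / (P(CH₄)·P(H₂O)) = (14)·(1.6)³ / ((3.2)·(3.8)) = 4.72
ΔG = RT ln(Q_p/K_p) = (8.314 J mol⁻¹ K⁻¹)(1000 K) × ln(4.72/26)
   = (8.314 kJ/mol)(-1.706) = -14.2 kJ/mol
ΔG < 0, so the forward reaction is spontaneous (proceeds forward).

ΔG = -14.2 kJ/mol; the forward reaction is spontaneous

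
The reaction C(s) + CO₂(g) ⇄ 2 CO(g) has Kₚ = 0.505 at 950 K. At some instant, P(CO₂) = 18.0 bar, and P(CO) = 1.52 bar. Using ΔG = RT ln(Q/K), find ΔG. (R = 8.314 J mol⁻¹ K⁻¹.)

ΔG = -10.8 kJ/mol

(C is a pure solid — omitted from Qₚ.)
Qₚ = P(CO)² / P(CO₂) = (1.52)² / (18.0) = 0.128
ΔG = RT ln(Qₚ/Kₚ) = (8.314 J mol⁻¹ K⁻¹)(950 K) × ln(0.128/0.505)
   = (7.898 kJ/mol)(-1.373) = -10.8 kJ/mol
ΔG < 0, so the forward reaction is spontaneous (proceeds forward).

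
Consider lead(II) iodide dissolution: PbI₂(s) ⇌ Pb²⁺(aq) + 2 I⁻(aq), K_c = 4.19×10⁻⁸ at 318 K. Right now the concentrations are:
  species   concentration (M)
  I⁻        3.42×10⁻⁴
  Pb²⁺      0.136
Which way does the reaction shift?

to the right

(PbI₂ is a pure solid — omitted from Q_c.)
Q_c = [Pb²⁺]·[I⁻]² = (0.136)·(3.42×10⁻⁴)² = 1.59×10⁻⁸
Q_c = 1.59×10⁻⁸ < K_c = 4.19×10⁻⁸, so the forward reaction proceeds.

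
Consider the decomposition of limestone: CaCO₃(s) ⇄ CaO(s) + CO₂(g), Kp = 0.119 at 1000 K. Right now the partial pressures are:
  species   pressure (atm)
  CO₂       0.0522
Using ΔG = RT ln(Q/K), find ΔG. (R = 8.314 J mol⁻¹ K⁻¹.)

(CaCO₃, CaO are pure solids — omitted from Qp.)
Qp = P(CO₂) = 0.0522
ΔG = RT ln(Qp/Kp) = (8.314 J mol⁻¹ K⁻¹)(1000 K) × ln(0.0522/0.119)
   = (8.314 kJ/mol)(-0.8240) = -6.85 kJ/mol
ΔG < 0, so the forward reaction is spontaneous (proceeds forward).

ΔG = -6.85 kJ/mol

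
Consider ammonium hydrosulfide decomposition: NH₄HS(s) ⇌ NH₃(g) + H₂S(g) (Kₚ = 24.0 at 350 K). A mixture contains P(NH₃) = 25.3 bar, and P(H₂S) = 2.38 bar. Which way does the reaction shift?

(NH₄HS is a pure solid — omitted from Qₚ.)
Qₚ = P(NH₃)·P(H₂S) = (25.3)·(2.38) = 60.2
Qₚ = 60.2 > Kₚ = 24.0, so the reverse reaction proceeds.

toward reactants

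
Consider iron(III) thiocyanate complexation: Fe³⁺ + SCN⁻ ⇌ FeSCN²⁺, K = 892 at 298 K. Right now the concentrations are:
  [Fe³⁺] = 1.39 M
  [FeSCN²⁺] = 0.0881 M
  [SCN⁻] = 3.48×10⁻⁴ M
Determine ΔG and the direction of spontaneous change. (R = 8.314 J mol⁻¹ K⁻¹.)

Q = [FeSCN²⁺] / ([Fe³⁺]·[SCN⁻]) = (0.0881) / ((1.39)·(3.48×10⁻⁴)) = 182
ΔG = RT ln(Q/K) = (8.314 J mol⁻¹ K⁻¹)(298 K) × ln(182/892)
   = (2.478 kJ/mol)(-1.589) = -3.94 kJ/mol
ΔG < 0, so the forward reaction is spontaneous (proceeds forward).

ΔG = -3.94 kJ/mol; the forward reaction is spontaneous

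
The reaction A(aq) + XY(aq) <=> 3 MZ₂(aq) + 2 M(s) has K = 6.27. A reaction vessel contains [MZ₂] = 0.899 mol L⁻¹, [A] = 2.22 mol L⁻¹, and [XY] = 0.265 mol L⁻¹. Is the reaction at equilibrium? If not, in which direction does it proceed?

forward (toward products)

(M is a pure solid — omitted from Q.)
Q = [MZ₂]³ / ([A]·[XY]) = (0.899)³ / ((2.22)·(0.265)) = 1.24
Q = 1.24 < K = 6.27, so the forward reaction proceeds.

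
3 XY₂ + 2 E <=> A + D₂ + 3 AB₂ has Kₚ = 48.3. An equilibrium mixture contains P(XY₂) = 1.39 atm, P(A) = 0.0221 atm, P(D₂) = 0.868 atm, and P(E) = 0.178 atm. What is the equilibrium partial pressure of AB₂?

At equilibrium, Kₚ = P(A)·P(D₂)·P(AB₂)³ / (P(XY₂)³·P(E)²) = 48.3.
(0.0221)·(0.868)·(P(AB₂))³ / ((1.39)³·(0.178)²) = 48.3
P(AB₂)³ = 214 ⇒ P(AB₂) = 5.98 atm

P(AB₂) = 5.98 atm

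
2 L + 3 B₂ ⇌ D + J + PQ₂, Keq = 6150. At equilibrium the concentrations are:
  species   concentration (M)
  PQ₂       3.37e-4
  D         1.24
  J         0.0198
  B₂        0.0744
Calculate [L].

[L] = 0.00181 M

At equilibrium, Keq = [D]·[J]·[PQ₂] / ([L]²·[B₂]³) = 6150.
(1.24)·(0.0198)·(3.37e-4) / (([L])²·(0.0744)³) = 6150
[L]² = 3.27e-6 ⇒ [L] = 0.00181 M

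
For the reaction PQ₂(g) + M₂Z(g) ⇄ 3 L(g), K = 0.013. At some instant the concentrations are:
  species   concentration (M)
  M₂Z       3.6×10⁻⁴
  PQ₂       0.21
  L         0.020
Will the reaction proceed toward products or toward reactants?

Q = [L]³ / ([PQ₂]·[M₂Z]) = (0.020)³ / ((0.21)·(3.6×10⁻⁴)) = 0.11
Q = 0.11 > K = 0.013, so the reverse reaction proceeds.

reverse (toward reactants)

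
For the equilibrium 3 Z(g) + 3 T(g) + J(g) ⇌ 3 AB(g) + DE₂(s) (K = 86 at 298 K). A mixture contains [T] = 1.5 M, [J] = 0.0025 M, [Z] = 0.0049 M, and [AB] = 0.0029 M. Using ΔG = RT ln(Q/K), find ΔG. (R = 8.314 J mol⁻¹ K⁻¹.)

(DE₂ is a pure solid — omitted from Q.)
Q = [AB]³ / ([Z]³·[T]³·[J]) = (0.0029)³ / ((0.0049)³·(1.5)³·(0.0025)) = 24.6
ΔG = RT ln(Q/K) = (8.314 J mol⁻¹ K⁻¹)(298 K) × ln(24.6/86)
   = (2.478 kJ/mol)(-1.252) = -3.10 kJ/mol
ΔG < 0, so the forward reaction is spontaneous (proceeds forward).

ΔG = -3.10 kJ/mol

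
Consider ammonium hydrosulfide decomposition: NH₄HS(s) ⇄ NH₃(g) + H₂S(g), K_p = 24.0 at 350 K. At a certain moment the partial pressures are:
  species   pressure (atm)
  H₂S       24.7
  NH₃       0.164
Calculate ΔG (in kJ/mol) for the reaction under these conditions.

(NH₄HS is a pure solid — omitted from Q_p.)
Q_p = P(NH₃)·P(H₂S) = (0.164)·(24.7) = 4.05
ΔG = RT ln(Q_p/K_p) = (8.314 J mol⁻¹ K⁻¹)(350 K) × ln(4.05/24.0)
   = (2.910 kJ/mol)(-1.779) = -5.18 kJ/mol
ΔG < 0, so the forward reaction is spontaneous (proceeds forward).

ΔG = -5.18 kJ/mol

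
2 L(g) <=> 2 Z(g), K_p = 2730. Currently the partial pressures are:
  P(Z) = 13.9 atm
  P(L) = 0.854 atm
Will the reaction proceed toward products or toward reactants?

Q_p = P(Z)² / P(L)² = (13.9)² / (0.854)² = 265
Q_p = 265 < K_p = 2730, so the forward reaction proceeds.

toward products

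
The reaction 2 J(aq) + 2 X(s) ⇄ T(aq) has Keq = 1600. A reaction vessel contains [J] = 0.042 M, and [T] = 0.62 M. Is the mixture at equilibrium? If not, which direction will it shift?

(X is a pure solid — omitted from Q.)
Q = [T] / [J]² = (0.62) / (0.042)² = 350
Q = 350 < Keq = 1600: net forward reaction.

no; Q < K, reaction proceeds forward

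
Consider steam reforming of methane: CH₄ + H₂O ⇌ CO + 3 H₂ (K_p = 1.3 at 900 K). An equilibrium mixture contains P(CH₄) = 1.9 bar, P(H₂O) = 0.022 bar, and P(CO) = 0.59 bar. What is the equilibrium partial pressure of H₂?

At equilibrium, K_p = P(CO)·P(H₂)³ / (P(CH₄)·P(H₂O)) = 1.3.
(0.59)·(P(H₂))³ / ((1.9)·(0.022)) = 1.3
P(H₂)³ = 0.0921 ⇒ P(H₂) = 0.45 bar

P(H₂) = 0.45 bar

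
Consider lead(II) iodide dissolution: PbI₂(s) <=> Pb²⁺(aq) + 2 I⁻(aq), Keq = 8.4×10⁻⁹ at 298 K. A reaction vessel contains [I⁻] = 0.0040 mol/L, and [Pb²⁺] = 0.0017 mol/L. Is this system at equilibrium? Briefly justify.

(PbI₂ is a pure solid — omitted from Q.)
Q = [Pb²⁺]·[I⁻]² = (0.0017)·(0.0040)² = 2.7×10⁻⁸
Q = 2.7×10⁻⁸ > Keq = 8.4×10⁻⁹: net reverse reaction.

no; Q > K, reaction proceeds in reverse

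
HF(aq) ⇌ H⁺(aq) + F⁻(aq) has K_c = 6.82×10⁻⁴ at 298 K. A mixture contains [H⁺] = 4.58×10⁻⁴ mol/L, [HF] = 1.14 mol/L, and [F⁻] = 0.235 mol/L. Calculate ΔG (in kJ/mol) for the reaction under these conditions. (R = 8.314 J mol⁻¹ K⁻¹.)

Q_c = [H⁺]·[F⁻] / [HF] = (4.58×10⁻⁴)·(0.235) / (1.14) = 9.44×10⁻⁵
ΔG = RT ln(Q_c/K_c) = (8.314 J mol⁻¹ K⁻¹)(298 K) × ln(9.44×10⁻⁵/6.82×10⁻⁴)
   = (2.478 kJ/mol)(-1.977) = -4.90 kJ/mol
ΔG < 0, so the forward reaction is spontaneous (proceeds forward).

ΔG = -4.90 kJ/mol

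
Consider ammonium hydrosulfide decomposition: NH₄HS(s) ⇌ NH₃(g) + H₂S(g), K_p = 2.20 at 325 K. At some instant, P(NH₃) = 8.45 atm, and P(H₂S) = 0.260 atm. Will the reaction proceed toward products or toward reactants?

(NH₄HS is a pure solid — omitted from Q_p.)
Q_p = P(NH₃)·P(H₂S) = (8.45)·(0.260) = 2.20
Q_p = 2.20 = K_p, so the system is already at equilibrium.

neither direction; the system is at equilibrium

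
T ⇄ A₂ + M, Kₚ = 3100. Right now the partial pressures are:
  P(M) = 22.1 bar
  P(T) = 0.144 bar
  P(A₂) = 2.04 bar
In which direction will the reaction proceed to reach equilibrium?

in the forward direction

Qₚ = P(A₂)·P(M) / P(T) = (2.04)·(22.1) / (0.144) = 313
Qₚ = 313 < Kₚ = 3100, so the forward reaction proceeds.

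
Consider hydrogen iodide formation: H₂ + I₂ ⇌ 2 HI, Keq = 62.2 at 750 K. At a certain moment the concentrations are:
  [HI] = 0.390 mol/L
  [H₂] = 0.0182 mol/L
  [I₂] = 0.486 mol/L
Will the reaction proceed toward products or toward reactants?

Q = [HI]² / ([H₂]·[I₂]) = (0.390)² / ((0.0182)·(0.486)) = 17.2
Q = 17.2 < Keq = 62.2, so the forward reaction proceeds.

to the right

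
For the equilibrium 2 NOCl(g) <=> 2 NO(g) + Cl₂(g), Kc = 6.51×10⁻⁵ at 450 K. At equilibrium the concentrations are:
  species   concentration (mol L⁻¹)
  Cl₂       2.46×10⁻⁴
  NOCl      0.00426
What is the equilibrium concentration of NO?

[NO] = 0.00219 mol L⁻¹

At equilibrium, Kc = [NO]²·[Cl₂] / [NOCl]² = 6.51×10⁻⁵.
([NO])²·(2.46×10⁻⁴) / (0.00426)² = 6.51×10⁻⁵
[NO]² = 4.80×10⁻⁶ ⇒ [NO] = 0.00219 mol L⁻¹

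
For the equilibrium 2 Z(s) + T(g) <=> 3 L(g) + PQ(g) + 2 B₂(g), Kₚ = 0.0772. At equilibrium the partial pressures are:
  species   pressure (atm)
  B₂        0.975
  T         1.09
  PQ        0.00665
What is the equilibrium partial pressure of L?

P(L) = 2.37 atm

(Z is a pure solid — omitted from Kₚ.)
At equilibrium, Kₚ = P(L)³·P(PQ)·P(B₂)² / P(T) = 0.0772.
(P(L))³·(0.00665)·(0.975)² / (1.09) = 0.0772
P(L)³ = 13.3 ⇒ P(L) = 2.37 atm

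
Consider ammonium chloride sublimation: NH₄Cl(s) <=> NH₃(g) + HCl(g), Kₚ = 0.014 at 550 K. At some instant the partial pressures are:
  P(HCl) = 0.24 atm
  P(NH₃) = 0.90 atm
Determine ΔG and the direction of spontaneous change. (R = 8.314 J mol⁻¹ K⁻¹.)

(NH₄Cl is a pure solid — omitted from Qₚ.)
Qₚ = P(NH₃)·P(HCl) = (0.90)·(0.24) = 0.216
ΔG = RT ln(Qₚ/Kₚ) = (8.314 J mol⁻¹ K⁻¹)(550 K) × ln(0.216/0.014)
   = (4.573 kJ/mol)(2.736) = 12.5 kJ/mol
ΔG > 0, so the forward reaction is non-spontaneous (proceeds in reverse).

ΔG = 12.5 kJ/mol; the forward reaction is non-spontaneous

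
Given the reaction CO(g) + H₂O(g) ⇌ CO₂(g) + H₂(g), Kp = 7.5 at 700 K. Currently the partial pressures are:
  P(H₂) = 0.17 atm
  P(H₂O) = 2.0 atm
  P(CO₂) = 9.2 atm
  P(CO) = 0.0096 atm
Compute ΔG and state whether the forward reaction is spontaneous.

ΔG = 13.9 kJ/mol; the forward reaction is non-spontaneous

Qp = P(CO₂)·P(H₂) / (P(CO)·P(H₂O)) = (9.2)·(0.17) / ((0.0096)·(2.0)) = 81.5
ΔG = RT ln(Qp/Kp) = (8.314 J mol⁻¹ K⁻¹)(700 K) × ln(81.5/7.5)
   = (5.820 kJ/mol)(2.386) = 13.9 kJ/mol
ΔG > 0, so the forward reaction is non-spontaneous (proceeds in reverse).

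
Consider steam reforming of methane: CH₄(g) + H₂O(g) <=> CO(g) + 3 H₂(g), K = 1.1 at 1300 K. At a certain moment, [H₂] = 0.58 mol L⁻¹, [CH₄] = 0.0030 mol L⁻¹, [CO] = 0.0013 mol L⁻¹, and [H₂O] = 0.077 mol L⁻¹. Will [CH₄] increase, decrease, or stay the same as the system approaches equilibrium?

stay the same

Q = [CO]·[H₂]³ / ([CH₄]·[H₂O]) = (0.0013)·(0.58)³ / ((0.0030)·(0.077)) = 1.1
Q = 1.1 = K; the system is at equilibrium.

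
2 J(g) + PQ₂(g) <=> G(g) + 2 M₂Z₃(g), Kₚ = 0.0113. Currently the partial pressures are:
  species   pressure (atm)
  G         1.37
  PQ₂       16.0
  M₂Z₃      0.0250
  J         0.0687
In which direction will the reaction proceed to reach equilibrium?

Qₚ = P(G)·P(M₂Z₃)² / (P(J)²·P(PQ₂)) = (1.37)·(0.0250)² / ((0.0687)²·(16.0)) = 0.0113
Qₚ = 0.0113 = Kₚ, so the system is already at equilibrium.

no net change (already at equilibrium)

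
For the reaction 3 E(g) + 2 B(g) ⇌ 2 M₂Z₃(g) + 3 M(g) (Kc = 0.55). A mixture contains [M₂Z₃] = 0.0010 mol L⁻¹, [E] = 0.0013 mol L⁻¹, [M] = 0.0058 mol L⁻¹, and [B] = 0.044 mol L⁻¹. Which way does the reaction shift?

in the forward direction

Qc = [M₂Z₃]²·[M]³ / ([E]³·[B]²) = (0.0010)²·(0.0058)³ / ((0.0013)³·(0.044)²) = 0.046
Qc = 0.046 < Kc = 0.55, so the forward reaction proceeds.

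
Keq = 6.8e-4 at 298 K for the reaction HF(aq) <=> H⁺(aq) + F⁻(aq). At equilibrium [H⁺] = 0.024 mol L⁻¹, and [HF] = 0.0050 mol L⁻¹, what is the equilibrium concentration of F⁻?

At equilibrium, Keq = [H⁺]·[F⁻] / [HF] = 6.8e-4.
(0.024)·([F⁻]) / (0.0050) = 6.8e-4
[F⁻] = 1.42e-4 = 1.4e-4 mol L⁻¹

[F⁻] = 1.4e-4 mol L⁻¹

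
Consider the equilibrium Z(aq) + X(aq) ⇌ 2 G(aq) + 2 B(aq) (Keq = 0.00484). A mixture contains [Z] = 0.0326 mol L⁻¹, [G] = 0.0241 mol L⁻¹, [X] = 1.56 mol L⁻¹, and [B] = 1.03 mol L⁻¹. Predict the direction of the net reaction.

toward reactants

Q = [G]²·[B]² / ([Z]·[X]) = (0.0241)²·(1.03)² / ((0.0326)·(1.56)) = 0.0121
Q = 0.0121 > Keq = 0.00484, so the reverse reaction proceeds.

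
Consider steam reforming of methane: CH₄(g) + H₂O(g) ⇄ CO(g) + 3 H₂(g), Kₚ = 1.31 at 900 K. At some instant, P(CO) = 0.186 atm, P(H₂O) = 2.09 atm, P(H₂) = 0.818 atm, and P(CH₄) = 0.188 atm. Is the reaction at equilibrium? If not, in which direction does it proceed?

in the forward direction

Qₚ = P(CO)·P(H₂)³ / (P(CH₄)·P(H₂O)) = (0.186)·(0.818)³ / ((0.188)·(2.09)) = 0.259
Qₚ = 0.259 < Kₚ = 1.31, so the forward reaction proceeds.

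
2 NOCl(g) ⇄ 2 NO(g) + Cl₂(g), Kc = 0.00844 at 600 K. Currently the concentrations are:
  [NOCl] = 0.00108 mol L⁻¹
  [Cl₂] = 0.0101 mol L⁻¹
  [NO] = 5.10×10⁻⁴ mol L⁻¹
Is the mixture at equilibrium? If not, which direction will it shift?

Qc = [NO]²·[Cl₂] / [NOCl]² = (5.10×10⁻⁴)²·(0.0101) / (0.00108)² = 0.00225
Qc = 0.00225 < Kc = 0.00844: net forward reaction.

no; Q < K, reaction proceeds forward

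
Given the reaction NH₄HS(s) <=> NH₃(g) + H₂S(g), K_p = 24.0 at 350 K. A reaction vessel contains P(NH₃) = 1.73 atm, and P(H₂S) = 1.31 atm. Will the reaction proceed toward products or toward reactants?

(NH₄HS is a pure solid — omitted from Q_p.)
Q_p = P(NH₃)·P(H₂S) = (1.73)·(1.31) = 2.27
Q_p = 2.27 < K_p = 24.0, so the forward reaction proceeds.

in the forward direction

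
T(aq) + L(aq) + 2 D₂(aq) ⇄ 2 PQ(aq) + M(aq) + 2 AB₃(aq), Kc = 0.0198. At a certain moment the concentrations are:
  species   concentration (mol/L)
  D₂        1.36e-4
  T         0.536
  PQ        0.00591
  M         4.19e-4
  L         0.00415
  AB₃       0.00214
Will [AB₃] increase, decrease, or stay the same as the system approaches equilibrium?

Qc = [PQ]²·[M]·[AB₃]² / ([T]·[L]·[D₂]²) = (0.00591)²·(4.19e-4)·(0.00214)² / ((0.536)·(0.00415)·(1.36e-4)²) = 0.00163
Qc = 0.00163 < Kc = 0.0198: net forward reaction.
AB₃ is a product, so it increases.

increase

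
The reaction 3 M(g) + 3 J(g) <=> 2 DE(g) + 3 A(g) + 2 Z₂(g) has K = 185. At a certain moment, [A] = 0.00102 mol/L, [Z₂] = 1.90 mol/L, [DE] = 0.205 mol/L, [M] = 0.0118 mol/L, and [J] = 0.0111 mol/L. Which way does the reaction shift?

Q = [DE]²·[A]³·[Z₂]² / ([M]³·[J]³) = (0.205)²·(0.00102)³·(1.90)² / ((0.0118)³·(0.0111)³) = 71.6
Q = 71.6 < K = 185, so the forward reaction proceeds.

toward products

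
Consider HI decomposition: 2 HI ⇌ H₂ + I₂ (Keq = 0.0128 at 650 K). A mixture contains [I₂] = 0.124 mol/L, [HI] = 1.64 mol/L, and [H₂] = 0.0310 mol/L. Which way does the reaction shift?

Q = [H₂]·[I₂] / [HI]² = (0.0310)·(0.124) / (1.64)² = 0.00143
Q = 0.00143 < Keq = 0.0128, so the forward reaction proceeds.

in the forward direction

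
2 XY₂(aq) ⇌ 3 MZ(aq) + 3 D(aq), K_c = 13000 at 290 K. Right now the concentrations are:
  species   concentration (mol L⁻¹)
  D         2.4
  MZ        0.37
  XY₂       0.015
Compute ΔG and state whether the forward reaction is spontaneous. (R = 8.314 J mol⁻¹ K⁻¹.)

Q_c = [MZ]³·[D]³ / [XY₂]² = (0.37)³·(2.4)³ / (0.015)² = 3110
ΔG = RT ln(Q_c/K_c) = (8.314 J mol⁻¹ K⁻¹)(290 K) × ln(3110/13000)
   = (2.411 kJ/mol)(-1.430) = -3.45 kJ/mol
ΔG < 0, so the forward reaction is spontaneous (proceeds forward).

ΔG = -3.45 kJ/mol; the forward reaction is spontaneous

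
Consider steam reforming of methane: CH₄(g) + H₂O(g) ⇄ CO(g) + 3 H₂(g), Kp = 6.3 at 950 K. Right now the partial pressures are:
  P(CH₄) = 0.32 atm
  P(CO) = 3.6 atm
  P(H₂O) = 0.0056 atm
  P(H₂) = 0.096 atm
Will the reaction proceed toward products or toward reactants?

Qp = P(CO)·P(H₂)³ / (P(CH₄)·P(H₂O)) = (3.6)·(0.096)³ / ((0.32)·(0.0056)) = 1.8
Qp = 1.8 < Kp = 6.3, so the forward reaction proceeds.

to the right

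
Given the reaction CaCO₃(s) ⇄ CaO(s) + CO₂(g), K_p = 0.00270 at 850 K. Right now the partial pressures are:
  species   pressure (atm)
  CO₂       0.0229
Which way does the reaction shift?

(CaCO₃, CaO are pure solids — omitted from Q_p.)
Q_p = P(CO₂) = 0.0229
Q_p = 0.0229 > K_p = 0.00270, so the reverse reaction proceeds.

in the reverse direction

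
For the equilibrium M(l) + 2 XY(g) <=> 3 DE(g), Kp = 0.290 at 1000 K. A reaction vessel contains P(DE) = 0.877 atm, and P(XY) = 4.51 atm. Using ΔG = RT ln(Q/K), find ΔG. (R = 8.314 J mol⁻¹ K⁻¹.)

ΔG = -18.0 kJ/mol

(M is a pure liquid — omitted from Qp.)
Qp = P(DE)³ / P(XY)² = (0.877)³ / (4.51)² = 0.0332
ΔG = RT ln(Qp/Kp) = (8.314 J mol⁻¹ K⁻¹)(1000 K) × ln(0.0332/0.290)
   = (8.314 kJ/mol)(-2.167) = -18.0 kJ/mol
ΔG < 0, so the forward reaction is spontaneous (proceeds forward).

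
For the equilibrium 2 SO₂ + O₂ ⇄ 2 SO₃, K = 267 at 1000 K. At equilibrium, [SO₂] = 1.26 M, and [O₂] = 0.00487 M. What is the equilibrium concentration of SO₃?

[SO₃] = 1.44 M

At equilibrium, K = [SO₃]² / ([SO₂]²·[O₂]) = 267.
([SO₃])² / ((1.26)²·(0.00487)) = 267
[SO₃]² = 2.06 ⇒ [SO₃] = 1.44 M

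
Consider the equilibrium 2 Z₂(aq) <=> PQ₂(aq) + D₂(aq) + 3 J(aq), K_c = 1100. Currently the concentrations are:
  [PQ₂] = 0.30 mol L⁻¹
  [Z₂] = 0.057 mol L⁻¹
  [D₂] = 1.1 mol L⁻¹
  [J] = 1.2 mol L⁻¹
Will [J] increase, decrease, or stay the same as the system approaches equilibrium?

increase

Q_c = [PQ₂]·[D₂]·[J]³ / [Z₂]² = (0.30)·(1.1)·(1.2)³ / (0.057)² = 180
Q_c = 180 < K_c = 1100: net forward reaction.
J is a product, so it increases.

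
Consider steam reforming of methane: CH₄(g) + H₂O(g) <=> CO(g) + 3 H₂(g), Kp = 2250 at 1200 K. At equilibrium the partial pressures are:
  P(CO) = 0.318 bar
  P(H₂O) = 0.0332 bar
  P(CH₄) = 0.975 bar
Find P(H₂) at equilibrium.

P(H₂) = 6.12 bar

At equilibrium, Kp = P(CO)·P(H₂)³ / (P(CH₄)·P(H₂O)) = 2250.
(0.318)·(P(H₂))³ / ((0.975)·(0.0332)) = 2250
P(H₂)³ = 229 ⇒ P(H₂) = 6.12 bar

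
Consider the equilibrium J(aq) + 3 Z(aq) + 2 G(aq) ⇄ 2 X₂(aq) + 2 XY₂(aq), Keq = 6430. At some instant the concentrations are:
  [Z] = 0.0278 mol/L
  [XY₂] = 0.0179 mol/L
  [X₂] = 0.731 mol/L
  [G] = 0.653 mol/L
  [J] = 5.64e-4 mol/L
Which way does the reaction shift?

toward reactants

Q = [X₂]²·[XY₂]² / ([J]·[Z]³·[G]²) = (0.731)²·(0.0179)² / ((5.64e-4)·(0.0278)³·(0.653)²) = 33100
Q = 33100 > Keq = 6430, so the reverse reaction proceeds.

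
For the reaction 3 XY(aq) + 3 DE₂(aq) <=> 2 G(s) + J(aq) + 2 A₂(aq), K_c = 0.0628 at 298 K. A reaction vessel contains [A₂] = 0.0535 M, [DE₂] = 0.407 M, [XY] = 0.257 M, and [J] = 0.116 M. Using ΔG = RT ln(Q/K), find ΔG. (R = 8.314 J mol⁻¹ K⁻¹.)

ΔG = 3.79 kJ/mol

(G is a pure solid — omitted from Q_c.)
Q_c = [J]·[A₂]² / ([XY]³·[DE₂]³) = (0.116)·(0.0535)² / ((0.257)³·(0.407)³) = 0.290
ΔG = RT ln(Q_c/K_c) = (8.314 J mol⁻¹ K⁻¹)(298 K) × ln(0.290/0.0628)
   = (2.478 kJ/mol)(1.530) = 3.79 kJ/mol
ΔG > 0, so the forward reaction is non-spontaneous (proceeds in reverse).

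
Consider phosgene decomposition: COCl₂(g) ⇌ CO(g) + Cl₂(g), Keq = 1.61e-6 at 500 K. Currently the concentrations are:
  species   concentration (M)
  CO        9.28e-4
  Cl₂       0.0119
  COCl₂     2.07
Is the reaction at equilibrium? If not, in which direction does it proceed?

Q = [CO]·[Cl₂] / [COCl₂] = (9.28e-4)·(0.0119) / (2.07) = 5.33e-6
Q = 5.33e-6 > Keq = 1.61e-6, so the reverse reaction proceeds.

in the reverse direction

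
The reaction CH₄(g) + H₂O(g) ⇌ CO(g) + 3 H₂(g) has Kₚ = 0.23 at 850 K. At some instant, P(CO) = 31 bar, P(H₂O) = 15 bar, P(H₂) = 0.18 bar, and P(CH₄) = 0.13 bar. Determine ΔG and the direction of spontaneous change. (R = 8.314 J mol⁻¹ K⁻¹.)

ΔG = -6.42 kJ/mol; the forward reaction is spontaneous

Qₚ = P(CO)·P(H₂)³ / (P(CH₄)·P(H₂O)) = (31)·(0.18)³ / ((0.13)·(15)) = 0.0927
ΔG = RT ln(Qₚ/Kₚ) = (8.314 J mol⁻¹ K⁻¹)(850 K) × ln(0.0927/0.23)
   = (7.067 kJ/mol)(-0.9087) = -6.42 kJ/mol
ΔG < 0, so the forward reaction is spontaneous (proceeds forward).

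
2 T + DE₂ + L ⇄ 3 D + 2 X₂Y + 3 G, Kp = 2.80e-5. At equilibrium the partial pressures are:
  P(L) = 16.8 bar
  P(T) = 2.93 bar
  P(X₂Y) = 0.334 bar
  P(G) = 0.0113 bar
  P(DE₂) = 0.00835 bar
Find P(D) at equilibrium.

At equilibrium, Kp = P(D)³·P(X₂Y)²·P(G)³ / (P(T)²·P(DE₂)·P(L)) = 2.80e-5.
(P(D))³·(0.334)²·(0.0113)³ / ((2.93)²·(0.00835)·(16.8)) = 2.80e-5
P(D)³ = 209 ⇒ P(D) = 5.94 bar

P(D) = 5.94 bar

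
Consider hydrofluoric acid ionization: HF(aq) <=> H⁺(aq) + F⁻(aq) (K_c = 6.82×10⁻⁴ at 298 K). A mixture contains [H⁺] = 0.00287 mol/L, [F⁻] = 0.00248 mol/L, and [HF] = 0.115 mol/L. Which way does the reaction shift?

Q_c = [H⁺]·[F⁻] / [HF] = (0.00287)·(0.00248) / (0.115) = 6.19×10⁻⁵
Q_c = 6.19×10⁻⁵ < K_c = 6.82×10⁻⁴, so the forward reaction proceeds.

to the right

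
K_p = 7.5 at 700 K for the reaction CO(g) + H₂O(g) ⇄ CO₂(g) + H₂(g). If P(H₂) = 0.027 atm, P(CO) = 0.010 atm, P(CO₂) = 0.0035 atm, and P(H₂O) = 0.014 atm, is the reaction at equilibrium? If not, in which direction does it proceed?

Q_p = P(CO₂)·P(H₂) / (P(CO)·P(H₂O)) = (0.0035)·(0.027) / ((0.010)·(0.014)) = 0.68
Q_p = 0.68 < K_p = 7.5, so the forward reaction proceeds.

to the right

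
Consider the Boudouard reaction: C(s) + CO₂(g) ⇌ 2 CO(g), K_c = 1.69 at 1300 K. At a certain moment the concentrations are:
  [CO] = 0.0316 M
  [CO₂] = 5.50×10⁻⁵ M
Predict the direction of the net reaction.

toward reactants

(C is a pure solid — omitted from Q_c.)
Q_c = [CO]² / [CO₂] = (0.0316)² / (5.50×10⁻⁵) = 18.2
Q_c = 18.2 > K_c = 1.69, so the reverse reaction proceeds.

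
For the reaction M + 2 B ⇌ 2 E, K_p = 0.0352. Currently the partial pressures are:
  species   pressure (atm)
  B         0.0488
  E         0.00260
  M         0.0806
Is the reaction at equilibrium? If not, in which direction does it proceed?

Q_p = P(E)² / (P(M)·P(B)²) = (0.00260)² / ((0.0806)·(0.0488)²) = 0.0352
Q_p = 0.0352 = K_p, so the system is already at equilibrium.

no net change (already at equilibrium)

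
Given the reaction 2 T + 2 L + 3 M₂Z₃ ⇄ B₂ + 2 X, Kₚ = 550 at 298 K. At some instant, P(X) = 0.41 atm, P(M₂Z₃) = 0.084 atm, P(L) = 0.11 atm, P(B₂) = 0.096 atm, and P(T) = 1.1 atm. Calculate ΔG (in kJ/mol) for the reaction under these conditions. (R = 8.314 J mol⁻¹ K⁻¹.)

ΔG = 3.02 kJ/mol

Qₚ = P(B₂)·P(X)² / (P(T)²·P(L)²·P(M₂Z₃)³) = (0.096)·(0.41)² / ((1.1)²·(0.11)²·(0.084)³) = 1860
ΔG = RT ln(Qₚ/Kₚ) = (8.314 J mol⁻¹ K⁻¹)(298 K) × ln(1860/550)
   = (2.478 kJ/mol)(1.218) = 3.02 kJ/mol
ΔG > 0, so the forward reaction is non-spontaneous (proceeds in reverse).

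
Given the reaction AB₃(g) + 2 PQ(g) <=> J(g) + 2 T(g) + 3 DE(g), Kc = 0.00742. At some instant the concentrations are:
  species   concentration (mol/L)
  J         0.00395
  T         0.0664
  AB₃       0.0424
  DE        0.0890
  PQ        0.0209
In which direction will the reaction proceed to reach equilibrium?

Qc = [J]·[T]²·[DE]³ / ([AB₃]·[PQ]²) = (0.00395)·(0.0664)²·(0.0890)³ / ((0.0424)·(0.0209)²) = 6.63×10⁻⁴
Qc = 6.63×10⁻⁴ < Kc = 0.00742, so the forward reaction proceeds.

to the right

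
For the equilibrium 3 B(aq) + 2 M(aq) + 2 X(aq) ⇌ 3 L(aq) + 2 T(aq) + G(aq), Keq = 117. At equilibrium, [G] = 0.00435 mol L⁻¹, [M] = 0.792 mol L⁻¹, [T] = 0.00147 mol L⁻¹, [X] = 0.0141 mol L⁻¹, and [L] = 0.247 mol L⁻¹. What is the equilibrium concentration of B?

[B] = 0.00213 mol L⁻¹

At equilibrium, Keq = [L]³·[T]²·[G] / ([B]³·[M]²·[X]²) = 117.
(0.247)³·(0.00147)²·(0.00435) / (([B])³·(0.792)²·(0.0141)²) = 117
[B]³ = 9.71×10⁻⁹ ⇒ [B] = 0.00213 mol L⁻¹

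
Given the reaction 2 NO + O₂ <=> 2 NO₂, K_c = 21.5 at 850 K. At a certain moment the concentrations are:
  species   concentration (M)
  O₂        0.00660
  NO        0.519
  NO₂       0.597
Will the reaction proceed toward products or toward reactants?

in the reverse direction

Q_c = [NO₂]² / ([NO]²·[O₂]) = (0.597)² / ((0.519)²·(0.00660)) = 200
Q_c = 200 > K_c = 21.5, so the reverse reaction proceeds.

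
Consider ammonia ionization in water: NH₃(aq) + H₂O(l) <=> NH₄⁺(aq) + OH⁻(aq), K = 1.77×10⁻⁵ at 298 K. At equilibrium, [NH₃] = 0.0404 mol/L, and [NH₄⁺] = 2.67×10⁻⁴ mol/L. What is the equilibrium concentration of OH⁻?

(H₂O is a pure liquid — omitted from K.)
At equilibrium, K = [NH₄⁺]·[OH⁻] / [NH₃] = 1.77×10⁻⁵.
(2.67×10⁻⁴)·([OH⁻]) / (0.0404) = 1.77×10⁻⁵
[OH⁻] = 0.00268 mol/L

[OH⁻] = 0.00268 mol/L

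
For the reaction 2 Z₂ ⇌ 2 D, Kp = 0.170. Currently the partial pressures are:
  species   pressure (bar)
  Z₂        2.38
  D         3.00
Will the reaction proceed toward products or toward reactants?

reverse (toward reactants)

Qp = P(D)² / P(Z₂)² = (3.00)² / (2.38)² = 1.59
Qp = 1.59 > Kp = 0.170, so the reverse reaction proceeds.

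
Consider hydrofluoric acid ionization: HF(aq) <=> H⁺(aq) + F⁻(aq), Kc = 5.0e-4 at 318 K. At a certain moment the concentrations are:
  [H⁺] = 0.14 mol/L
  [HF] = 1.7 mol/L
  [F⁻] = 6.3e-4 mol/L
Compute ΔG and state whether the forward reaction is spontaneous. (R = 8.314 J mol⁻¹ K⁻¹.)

ΔG = -5.99 kJ/mol; the forward reaction is spontaneous

Qc = [H⁺]·[F⁻] / [HF] = (0.14)·(6.3e-4) / (1.7) = 5.19e-5
ΔG = RT ln(Qc/Kc) = (8.314 J mol⁻¹ K⁻¹)(318 K) × ln(5.19e-5/5.0e-4)
   = (2.644 kJ/mol)(-2.265) = -5.99 kJ/mol
ΔG < 0, so the forward reaction is spontaneous (proceeds forward).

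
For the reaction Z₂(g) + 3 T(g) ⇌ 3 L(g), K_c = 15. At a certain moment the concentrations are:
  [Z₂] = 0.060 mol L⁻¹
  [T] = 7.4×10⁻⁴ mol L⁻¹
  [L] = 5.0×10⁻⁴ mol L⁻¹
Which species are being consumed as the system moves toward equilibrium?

Q_c = [L]³ / ([Z₂]·[T]³) = (5.0×10⁻⁴)³ / ((0.060)·(7.4×10⁻⁴)³) = 5.1
Q_c = 5.1 < K_c = 15: net forward reaction.

Z₂, T (reactants)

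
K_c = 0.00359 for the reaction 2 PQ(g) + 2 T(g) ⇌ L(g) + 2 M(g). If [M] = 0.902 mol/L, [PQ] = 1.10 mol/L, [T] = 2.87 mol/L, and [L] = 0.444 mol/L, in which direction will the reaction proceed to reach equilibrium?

to the left

Q_c = [L]·[M]² / ([PQ]²·[T]²) = (0.444)·(0.902)² / ((1.10)²·(2.87)²) = 0.0362
Q_c = 0.0362 > K_c = 0.00359, so the reverse reaction proceeds.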